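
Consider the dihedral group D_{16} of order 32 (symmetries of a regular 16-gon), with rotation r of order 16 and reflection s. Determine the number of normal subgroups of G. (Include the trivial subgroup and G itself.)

G has 36 subgroups. Checking conjugation-invariance by order — order 1: 1/1 normal; order 2: 1/17 normal; order 4: 1/9 normal; order 8: 1/5 normal; order 16: 3/3 normal; order 32: 1/1 normal.
Total normal subgroups: 8.

8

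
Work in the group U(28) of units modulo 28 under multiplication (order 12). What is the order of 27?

2

Compute successive powers of 27 mod 28: 27, 1; 27^2 ≡ 1 (mod 28).
So |⟨27⟩| = 2.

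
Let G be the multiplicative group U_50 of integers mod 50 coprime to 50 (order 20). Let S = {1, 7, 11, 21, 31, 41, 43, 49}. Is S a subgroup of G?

No

|S| = 8 does not divide |G| = 20, so by Lagrange S is not a subgroup.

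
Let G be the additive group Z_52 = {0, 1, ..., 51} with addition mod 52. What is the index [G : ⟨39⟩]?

|⟨39⟩| = 4 and |G| = 52.
By Lagrange, [G : H] = |G|/|H| = 52/4 = 13.

13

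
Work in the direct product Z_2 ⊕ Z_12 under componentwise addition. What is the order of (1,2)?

The order of (1,2) in Z_2 × Z_12 is lcm(ord(1) in Z_2, ord(2) in Z_12).
ord(1) = 2 and ord(2) = 6, so |⟨(1,2)⟩| = lcm(2, 6) = 6.

6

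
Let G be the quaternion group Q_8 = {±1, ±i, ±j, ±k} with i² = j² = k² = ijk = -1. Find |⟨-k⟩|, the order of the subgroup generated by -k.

Computing powers of -k: the smallest k with (-k)^k = e is k = 4.

4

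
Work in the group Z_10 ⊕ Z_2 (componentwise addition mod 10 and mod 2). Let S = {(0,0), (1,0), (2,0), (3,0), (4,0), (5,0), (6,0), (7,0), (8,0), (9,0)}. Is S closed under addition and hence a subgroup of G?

|S| = 10 divides |G| = 20, consistent with Lagrange.
S contains the identity, every element's inverse is in S, and S is closed under +: it is a subgroup.
In fact S = ⟨(9,0)⟩.

Yes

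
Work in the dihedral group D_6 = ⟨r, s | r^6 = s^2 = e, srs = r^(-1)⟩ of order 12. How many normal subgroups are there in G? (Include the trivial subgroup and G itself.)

7

G has 16 subgroups. Checking conjugation-invariance by order — order 1: 1/1 normal; order 2: 1/7 normal; order 3: 1/1 normal; order 4: 0/3 normal; order 6: 3/3 normal; order 12: 1/1 normal.
Total normal subgroups: 7.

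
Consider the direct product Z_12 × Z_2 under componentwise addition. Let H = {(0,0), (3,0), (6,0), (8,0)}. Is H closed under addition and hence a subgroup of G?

(8,0) ∈ H but its inverse (4,0) ∉ H, so H is not a subgroup.

No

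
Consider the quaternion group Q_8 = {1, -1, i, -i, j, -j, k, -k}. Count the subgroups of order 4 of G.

3

|G| = 8 and 4 | 8, so subgroups of order 4 are possible by Lagrange.
The subgroups of order 4 are: {1, -1, i, -i}; {1, -1, j, -j}; {1, -1, k, -k}.
So G has 3 subgroups of order 4.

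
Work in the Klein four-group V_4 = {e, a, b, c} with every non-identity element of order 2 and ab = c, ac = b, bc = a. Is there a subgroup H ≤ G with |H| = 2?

2 | 4. A subgroup of order 2 is {e, a}.

Yes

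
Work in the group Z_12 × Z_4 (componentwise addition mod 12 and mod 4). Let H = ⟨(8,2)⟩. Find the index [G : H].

|⟨(8,2)⟩| = 6 and |G| = 48.
By Lagrange, [G : H] = |G|/|H| = 48/6 = 8.

8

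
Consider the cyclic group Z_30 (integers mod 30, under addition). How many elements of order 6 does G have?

2

In a cyclic group of order 30, the number of elements of order d (for d | 30) is φ(d).
φ(6) = 2.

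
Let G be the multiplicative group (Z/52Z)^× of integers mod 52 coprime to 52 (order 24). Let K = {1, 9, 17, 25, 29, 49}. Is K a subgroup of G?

Yes

|K| = 6 divides |G| = 24, consistent with Lagrange.
K contains the identity, every element's inverse is in K, and K is closed under ·: it is a subgroup.
In fact K = ⟨17⟩.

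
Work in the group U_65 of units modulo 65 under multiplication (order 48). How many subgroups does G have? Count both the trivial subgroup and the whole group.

30

|G| = 48, so by Lagrange every subgroup order divides 48. Divisors: 1, 2, 3, 4, 6, 8, 12, 16, 24, 48.
Subgroups by order — order 1: 1; order 2: 3; order 3: 1; order 4: 7; order 6: 3; order 8: 3; order 12: 7; order 16: 1; order 24: 3; order 48: 1.
Total: 1 + 3 + 1 + 7 + 3 + 3 + 7 + 1 + 3 + 1 = 30.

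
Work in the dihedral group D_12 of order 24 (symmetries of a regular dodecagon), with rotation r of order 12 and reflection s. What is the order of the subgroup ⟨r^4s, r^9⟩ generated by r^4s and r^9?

|⟨r^4s⟩| = 2 and |⟨r^9⟩| = 4, so |H| is a multiple of lcm(2, 4) = 4 and divides |G| = 24.
Closing under the operation: H = {e, r^3, r^6, r^9, rs, r^4s, r^7s, r^10s}, so |H| = 8.

8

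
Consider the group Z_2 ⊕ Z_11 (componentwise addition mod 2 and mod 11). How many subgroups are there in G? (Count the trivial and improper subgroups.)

4

|G| = 22, so by Lagrange every subgroup order divides 22. Divisors: 1, 2, 11, 22.
Subgroups by order — order 1: 1; order 2: 1; order 11: 1; order 22: 1.
Total: 1 + 1 + 1 + 1 = 4.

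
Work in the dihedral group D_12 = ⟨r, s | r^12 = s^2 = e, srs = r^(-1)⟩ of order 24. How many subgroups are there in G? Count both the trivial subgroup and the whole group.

34

|G| = 24, so by Lagrange every subgroup order divides 24. Divisors: 1, 2, 3, 4, 6, 8, 12, 24.
Subgroups by order — order 1: 1; order 2: 13; order 3: 1; order 4: 7; order 6: 5; order 8: 3; order 12: 3; order 24: 1.
Total: 1 + 13 + 1 + 7 + 5 + 3 + 3 + 1 = 34.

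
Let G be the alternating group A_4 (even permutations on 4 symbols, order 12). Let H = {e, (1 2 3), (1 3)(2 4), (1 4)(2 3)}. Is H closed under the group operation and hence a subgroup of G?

No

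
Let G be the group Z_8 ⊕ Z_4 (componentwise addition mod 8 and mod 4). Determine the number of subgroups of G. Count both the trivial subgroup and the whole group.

22

|G| = 32, so by Lagrange every subgroup order divides 32. Divisors: 1, 2, 4, 8, 16, 32.
Subgroups by order — order 1: 1; order 2: 3; order 4: 7; order 8: 7; order 16: 3; order 32: 1.
Total: 1 + 3 + 7 + 7 + 3 + 1 = 22.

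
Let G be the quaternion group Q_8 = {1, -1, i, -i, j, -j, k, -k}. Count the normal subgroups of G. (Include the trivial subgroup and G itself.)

6

G has 6 subgroups. Checking conjugation-invariance by order — order 1: 1/1 normal; order 2: 1/1 normal; order 4: 3/3 normal; order 8: 1/1 normal.
Total normal subgroups: 6.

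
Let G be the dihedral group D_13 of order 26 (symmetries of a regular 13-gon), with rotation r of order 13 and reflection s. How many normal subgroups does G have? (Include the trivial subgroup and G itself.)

3

G has 16 subgroups. Checking conjugation-invariance by order — order 1: 1/1 normal; order 2: 0/13 normal; order 13: 1/1 normal; order 26: 1/1 normal.
Total normal subgroups: 3.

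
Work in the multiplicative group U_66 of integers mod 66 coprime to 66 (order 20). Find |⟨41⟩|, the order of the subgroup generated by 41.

10

Compute successive powers of 41 mod 66: 41, 31, 17, 37, 65, 25, 35, 49, …; 41^10 ≡ 1 (mod 66).
So |⟨41⟩| = 10.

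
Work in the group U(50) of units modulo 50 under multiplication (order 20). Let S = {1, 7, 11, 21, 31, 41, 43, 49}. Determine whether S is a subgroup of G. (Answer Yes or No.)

|S| = 8 does not divide |G| = 20, so by Lagrange S is not a subgroup.

No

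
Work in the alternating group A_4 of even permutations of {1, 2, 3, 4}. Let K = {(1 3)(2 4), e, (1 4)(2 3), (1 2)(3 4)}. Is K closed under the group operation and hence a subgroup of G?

|K| = 4 divides |G| = 12, consistent with Lagrange.
K contains the identity, every element's inverse is in K, and K is closed under ∘: it is a subgroup.

Yes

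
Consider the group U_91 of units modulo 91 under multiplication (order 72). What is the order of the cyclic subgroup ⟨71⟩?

12

Compute successive powers of 71 mod 91: 71, 36, 8, 22, 15, 64, 85, 29, …; 71^12 ≡ 1 (mod 91).
So |⟨71⟩| = 12.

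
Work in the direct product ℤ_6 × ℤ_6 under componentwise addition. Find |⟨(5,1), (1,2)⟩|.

|⟨(5,1)⟩| = 6 and |⟨(1,2)⟩| = 6, so |H| is a multiple of lcm(6, 6) = 6 and divides |G| = 36.
Closing under the operation: H = {(0,0), (0,3), (1,2), (1,5), (2,1), (2,4), (3,0), (3,3), (4,2), (4,5), (5,1), (5,4)}, so |H| = 12.

12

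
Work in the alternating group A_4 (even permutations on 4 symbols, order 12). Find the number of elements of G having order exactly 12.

0

No element of G has order 12 (even though 12 | 12).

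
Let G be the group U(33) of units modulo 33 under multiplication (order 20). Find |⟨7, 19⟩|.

|⟨7⟩| = 10 and |⟨19⟩| = 10, so |H| is a multiple of lcm(10, 10) = 10 and divides |G| = 20.
Closing under the operation: H = {1, 4, 7, 10, 13, 16, 19, 25, 28, 31}, so |H| = 10.

10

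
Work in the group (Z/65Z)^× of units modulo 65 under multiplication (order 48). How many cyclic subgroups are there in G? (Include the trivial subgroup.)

Each element a generates a cyclic subgroup ⟨a⟩; distinct elements may generate the same one (a cyclic group of order d has φ(d) generators).
Cyclic subgroups by order — order 1: 1; order 2: 3; order 3: 1; order 4: 6; order 6: 3; order 12: 6.
Total: 20.

20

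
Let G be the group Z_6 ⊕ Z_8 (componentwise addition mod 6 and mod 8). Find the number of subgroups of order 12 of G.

|G| = 48 and 12 | 48, so subgroups of order 12 are possible by Lagrange.
The subgroups of order 12 are: {(0,0), (0,2), (0,4), (0,6), (2,0), (2,2), (2,4), (2,6), (4,0), (4,2), (4,4), (4,6)}; {(0,0), (0,4), (1,0), (1,4), (2,0), (2,4), (3,0), (3,4), (4,0), (4,4), (5,0), (5,4)}; {(0,0), (0,4), (1,2), (1,6), (2,0), (2,4), (3,2), (3,6), (4,0), (4,4), (5,2), (5,6)}.
So G has 3 subgroups of order 12.

3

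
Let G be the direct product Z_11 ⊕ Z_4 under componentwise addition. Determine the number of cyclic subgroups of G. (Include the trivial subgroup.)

A cyclic subgroup of order d is generated by each of its φ(d) elements of order d, so the cyclic subgroups of order d number (#elements of order d)/φ(d).
Cyclic subgroups by order — order 1: 1; order 2: 1; order 4: 1; order 11: 1; order 22: 1; order 44: 1.
Total: 6.

6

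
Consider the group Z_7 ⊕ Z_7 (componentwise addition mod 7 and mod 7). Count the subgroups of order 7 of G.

|G| = 49 and 7 | 49, so subgroups of order 7 are possible by Lagrange.
The subgroups of order 7 are: {(0,0), (0,1), (0,2), (0,3), (0,4), (0,5), (0,6)}; {(0,0), (1,0), (2,0), (3,0), (4,0), (5,0), (6,0)}; {(0,0), (1,1), (2,2), (3,3), (4,4), (5,5), (6,6)}; {(0,0), (1,2), (2,4), (3,6), (4,1), (5,3), (6,5)}; … (8 in all).
So G has 8 subgroups of order 7.

8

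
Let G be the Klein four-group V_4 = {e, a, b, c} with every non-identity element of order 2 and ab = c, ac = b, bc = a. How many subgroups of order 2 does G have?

|G| = 4 and 2 | 4, so subgroups of order 2 are possible by Lagrange.
The subgroups of order 2 are: {e, a}; {e, b}; {e, c}.
So G has 3 subgroups of order 2.

3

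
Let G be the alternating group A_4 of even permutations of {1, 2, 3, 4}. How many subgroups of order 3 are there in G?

|G| = 12 and 3 | 12, so subgroups of order 3 are possible by Lagrange.
The subgroups of order 3 are: {e, (1 2 3), (1 3 2)}; {e, (1 2 4), (1 4 2)}; {e, (1 3 4), (1 4 3)}; {e, (2 3 4), (2 4 3)}.
So G has 4 subgroups of order 3.

4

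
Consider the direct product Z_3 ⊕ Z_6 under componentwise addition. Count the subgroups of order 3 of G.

4

|G| = 18 and 3 | 18, so subgroups of order 3 are possible by Lagrange.
The subgroups of order 3 are: {(0,0), (0,2), (0,4)}; {(0,0), (1,0), (2,0)}; {(0,0), (1,2), (2,4)}; {(0,0), (1,4), (2,2)}.
So G has 4 subgroups of order 3.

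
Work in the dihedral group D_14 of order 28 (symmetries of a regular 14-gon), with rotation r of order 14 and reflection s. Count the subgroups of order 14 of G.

3

|G| = 28 and 14 | 28, so subgroups of order 14 are possible by Lagrange.
The subgroups of order 14 are: {e, r, r^2, r^3, r^4, r^5, r^6, r^7, r^8, r^9, r^10, r^11, r^12, r^13}; {e, r^2, r^4, r^6, r^8, r^10, r^12, s, r^2s, r^4s, r^6s, r^8s, r^10s, r^12s}; {e, r^2, r^4, r^6, r^8, r^10, r^12, rs, r^3s, r^5s, r^7s, r^9s, r^11s, r^13s}.
So G has 3 subgroups of order 14.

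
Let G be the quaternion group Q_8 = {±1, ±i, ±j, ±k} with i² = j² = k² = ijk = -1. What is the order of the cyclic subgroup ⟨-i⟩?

Computing powers of -i: the smallest k with (-i)^k = e is k = 4.

4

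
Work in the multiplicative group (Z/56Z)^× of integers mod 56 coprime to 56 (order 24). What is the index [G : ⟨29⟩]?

|⟨29⟩| = 2 and |G| = 24.
By Lagrange, [G : H] = |G|/|H| = 24/2 = 12.

12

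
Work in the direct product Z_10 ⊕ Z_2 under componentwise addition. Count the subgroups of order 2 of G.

|G| = 20 and 2 | 20, so subgroups of order 2 are possible by Lagrange.
The subgroups of order 2 are: {(0,0), (0,1)}; {(0,0), (5,0)}; {(0,0), (5,1)}.
So G has 3 subgroups of order 2.

3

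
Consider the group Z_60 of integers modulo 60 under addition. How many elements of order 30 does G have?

In a cyclic group of order 60, the number of elements of order d (for d | 60) is φ(d).
φ(30) = 8.

8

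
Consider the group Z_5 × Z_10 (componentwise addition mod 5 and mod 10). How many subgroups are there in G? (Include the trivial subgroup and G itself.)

16

|G| = 50, so by Lagrange every subgroup order divides 50. Divisors: 1, 2, 5, 10, 25, 50.
Subgroups by order — order 1: 1; order 2: 1; order 5: 6; order 10: 6; order 25: 1; order 50: 1.
Total: 1 + 1 + 6 + 6 + 1 + 1 = 16.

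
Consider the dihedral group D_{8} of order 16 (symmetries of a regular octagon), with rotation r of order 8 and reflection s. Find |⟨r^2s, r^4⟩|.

4

|⟨r^2s⟩| = 2 and |⟨r^4⟩| = 2, so |H| is a multiple of lcm(2, 2) = 2 and divides |G| = 16.
Closing under the operation: H = {e, r^4, r^2s, r^6s}, so |H| = 4.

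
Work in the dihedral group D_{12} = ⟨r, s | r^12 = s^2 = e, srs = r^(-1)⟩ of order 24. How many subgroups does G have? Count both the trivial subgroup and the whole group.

34

|G| = 24, so by Lagrange every subgroup order divides 24. Divisors: 1, 2, 3, 4, 6, 8, 12, 24.
Subgroups by order — order 1: 1; order 2: 13; order 3: 1; order 4: 7; order 6: 5; order 8: 3; order 12: 3; order 24: 1.
Total: 1 + 13 + 1 + 7 + 5 + 3 + 3 + 1 = 34.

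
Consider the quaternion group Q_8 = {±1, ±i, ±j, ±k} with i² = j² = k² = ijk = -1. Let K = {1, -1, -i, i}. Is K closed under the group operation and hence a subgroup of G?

Yes

|K| = 4 divides |G| = 8, consistent with Lagrange.
K contains the identity, every element's inverse is in K, and K is closed under ·: it is a subgroup.
In fact K = ⟨-i⟩.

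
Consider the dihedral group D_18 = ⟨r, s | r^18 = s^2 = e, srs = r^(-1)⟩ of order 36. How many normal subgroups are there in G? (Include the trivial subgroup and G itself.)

G has 45 subgroups. Checking conjugation-invariance by order — order 1: 1/1 normal; order 2: 1/19 normal; order 3: 1/1 normal; order 4: 0/9 normal; order 6: 1/7 normal; order 9: 1/1 normal; order 12: 0/3 normal; order 18: 3/3 normal; order 36: 1/1 normal.
Total normal subgroups: 9.

9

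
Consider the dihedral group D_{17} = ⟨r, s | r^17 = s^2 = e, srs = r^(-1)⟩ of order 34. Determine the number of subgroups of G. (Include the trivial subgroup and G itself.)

20

|G| = 34, so by Lagrange every subgroup order divides 34. Divisors: 1, 2, 17, 34.
Subgroups by order — order 1: 1; order 2: 17; order 17: 1; order 34: 1.
Total: 1 + 17 + 1 + 1 = 20.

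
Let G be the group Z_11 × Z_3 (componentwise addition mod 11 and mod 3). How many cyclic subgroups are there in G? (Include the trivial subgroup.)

Each element a generates a cyclic subgroup ⟨a⟩; distinct elements may generate the same one (a cyclic group of order d has φ(d) generators).
Cyclic subgroups by order — order 1: 1; order 3: 1; order 11: 1; order 33: 1.
Total: 4.

4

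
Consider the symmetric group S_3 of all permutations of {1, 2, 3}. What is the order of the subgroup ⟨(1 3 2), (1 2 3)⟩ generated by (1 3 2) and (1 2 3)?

|⟨(1 3 2)⟩| = 3 and |⟨(1 2 3)⟩| = 3, so |H| is a multiple of lcm(3, 3) = 3 and divides |G| = 6.
Closing under the operation: H = {e, (1 2 3), (1 3 2)}, so |H| = 3.

3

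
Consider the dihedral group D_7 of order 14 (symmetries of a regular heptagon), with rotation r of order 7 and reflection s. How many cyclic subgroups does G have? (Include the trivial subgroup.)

Each element a generates a cyclic subgroup ⟨a⟩; distinct elements may generate the same one (a cyclic group of order d has φ(d) generators).
Cyclic subgroups by order — order 1: 1; order 2: 7; order 7: 1.
Total: 9.

9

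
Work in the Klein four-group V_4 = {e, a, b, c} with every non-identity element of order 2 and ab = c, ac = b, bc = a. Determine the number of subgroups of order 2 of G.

3

|G| = 4 and 2 | 4, so subgroups of order 2 are possible by Lagrange.
The subgroups of order 2 are: {e, a}; {e, b}; {e, c}.
So G has 3 subgroups of order 2.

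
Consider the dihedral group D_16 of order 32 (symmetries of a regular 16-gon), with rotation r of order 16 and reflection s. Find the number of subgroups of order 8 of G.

5

|G| = 32 and 8 | 32, so subgroups of order 8 are possible by Lagrange.
The subgroups of order 8 are: {e, r^2, r^4, r^6, r^8, r^10, r^12, r^14}; {e, r^4, r^8, r^12, r^2s, r^6s, r^10s, r^14s}; {e, r^4, r^8, r^12, r^3s, r^7s, r^11s, r^15s}; {e, r^4, r^8, r^12, s, r^4s, r^8s, r^12s}; … (5 in all).
So G has 5 subgroups of order 8.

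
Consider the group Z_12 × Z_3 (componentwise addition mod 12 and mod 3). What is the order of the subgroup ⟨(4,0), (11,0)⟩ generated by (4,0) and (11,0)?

12

|⟨(4,0)⟩| = 3 and |⟨(11,0)⟩| = 12, so |H| is a multiple of lcm(3, 12) = 12 and divides |G| = 36.
Closing under the operation: H = {(0,0), (1,0), (2,0), (3,0), (4,0), (5,0), (6,0), (7,0), (8,0), (9,0), (10,0), (11,0)}, so |H| = 12.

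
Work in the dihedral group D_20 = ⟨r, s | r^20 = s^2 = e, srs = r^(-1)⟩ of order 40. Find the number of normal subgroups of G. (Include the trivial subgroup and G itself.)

G has 48 subgroups. Checking conjugation-invariance by order — order 1: 1/1 normal; order 2: 1/21 normal; order 4: 1/11 normal; order 5: 1/1 normal; order 8: 0/5 normal; order 10: 1/5 normal; order 20: 3/3 normal; order 40: 1/1 normal.
Total normal subgroups: 9.

9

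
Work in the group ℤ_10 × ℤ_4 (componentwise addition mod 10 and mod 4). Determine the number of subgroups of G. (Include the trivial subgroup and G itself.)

|G| = 40, so by Lagrange every subgroup order divides 40. Divisors: 1, 2, 4, 5, 8, 10, 20, 40.
Subgroups by order — order 1: 1; order 2: 3; order 4: 3; order 5: 1; order 8: 1; order 10: 3; order 20: 3; order 40: 1.
Total: 1 + 3 + 3 + 1 + 1 + 3 + 3 + 1 = 16.

16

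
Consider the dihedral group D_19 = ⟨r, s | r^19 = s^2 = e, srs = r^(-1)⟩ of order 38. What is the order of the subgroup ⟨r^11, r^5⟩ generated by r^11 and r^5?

19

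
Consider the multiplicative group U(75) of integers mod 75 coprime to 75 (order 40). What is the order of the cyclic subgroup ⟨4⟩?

10

Compute successive powers of 4 mod 75: 4, 16, 64, 31, 49, 46, 34, 61, …; 4^10 ≡ 1 (mod 75).
So |⟨4⟩| = 10.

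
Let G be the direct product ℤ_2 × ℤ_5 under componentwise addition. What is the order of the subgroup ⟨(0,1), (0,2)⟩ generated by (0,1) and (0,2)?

|⟨(0,1)⟩| = 5 and |⟨(0,2)⟩| = 5, so |H| is a multiple of lcm(5, 5) = 5 and divides |G| = 10.
Closing under the operation: H = {(0,0), (0,1), (0,2), (0,3), (0,4)}, so |H| = 5.

5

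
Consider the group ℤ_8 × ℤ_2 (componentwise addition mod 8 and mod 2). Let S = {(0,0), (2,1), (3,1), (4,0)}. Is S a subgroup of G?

(2,1) ∈ S but its inverse (6,1) ∉ S, so S is not a subgroup.

No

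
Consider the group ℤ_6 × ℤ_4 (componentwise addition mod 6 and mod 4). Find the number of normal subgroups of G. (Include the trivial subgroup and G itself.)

G is abelian, so every subgroup is normal.
G has 16 subgroups in total, hence 16 normal subgroups.

16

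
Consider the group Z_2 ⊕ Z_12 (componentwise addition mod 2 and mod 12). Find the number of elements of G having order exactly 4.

An element (a,b) has order lcm(ord(a), ord(b)); count pairs with lcm equal to 4.
Enumerating gives 4 such elements.

4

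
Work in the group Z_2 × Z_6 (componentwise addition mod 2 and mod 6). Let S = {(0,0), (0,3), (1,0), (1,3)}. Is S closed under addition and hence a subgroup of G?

|S| = 4 divides |G| = 12, consistent with Lagrange.
S contains the identity, every element's inverse is in S, and S is closed under +: it is a subgroup.

Yes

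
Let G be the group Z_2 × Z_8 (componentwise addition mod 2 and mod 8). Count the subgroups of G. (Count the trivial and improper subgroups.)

|G| = 16, so by Lagrange every subgroup order divides 16. Divisors: 1, 2, 4, 8, 16.
Subgroups by order — order 1: 1; order 2: 3; order 4: 3; order 8: 3; order 16: 1.
Total: 1 + 3 + 3 + 3 + 1 = 11.

11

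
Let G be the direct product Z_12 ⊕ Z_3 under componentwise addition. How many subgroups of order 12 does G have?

|G| = 36 and 12 | 36, so subgroups of order 12 are possible by Lagrange.
The subgroups of order 12 are: {(0,0), (0,1), (0,2), (3,0), (3,1), (3,2), (6,0), (6,1), (6,2), (9,0), (9,1), (9,2)}; {(0,0), (1,0), (2,0), (3,0), (4,0), (5,0), (6,0), (7,0), (8,0), (9,0), (10,0), (11,0)}; {(0,0), (1,1), (2,2), (3,0), (4,1), (5,2), (6,0), (7,1), (8,2), (9,0), (10,1), (11,2)}; {(0,0), (1,2), (2,1), (3,0), (4,2), (5,1), (6,0), (7,2), (8,1), (9,0), (10,2), (11,1)}.
So G has 4 subgroups of order 12.

4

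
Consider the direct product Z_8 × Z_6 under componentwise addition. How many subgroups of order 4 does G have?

3

|G| = 48 and 4 | 48, so subgroups of order 4 are possible by Lagrange.
The subgroups of order 4 are: {(0,0), (0,3), (4,0), (4,3)}; {(0,0), (2,0), (4,0), (6,0)}; {(0,0), (2,3), (4,0), (6,3)}.
So G has 3 subgroups of order 4.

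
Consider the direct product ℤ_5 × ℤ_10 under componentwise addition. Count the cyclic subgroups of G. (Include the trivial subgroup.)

14

A cyclic subgroup of order d is generated by each of its φ(d) elements of order d, so the cyclic subgroups of order d number (#elements of order d)/φ(d).
Cyclic subgroups by order — order 1: 1; order 2: 1; order 5: 6; order 10: 6.
Total: 14.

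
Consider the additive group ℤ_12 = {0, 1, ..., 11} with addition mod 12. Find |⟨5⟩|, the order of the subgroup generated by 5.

12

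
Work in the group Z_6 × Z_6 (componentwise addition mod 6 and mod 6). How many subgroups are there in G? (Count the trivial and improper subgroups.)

|G| = 36, so by Lagrange every subgroup order divides 36. Divisors: 1, 2, 3, 4, 6, 9, 12, 18, 36.
Subgroups by order — order 1: 1; order 2: 3; order 3: 4; order 4: 1; order 6: 12; order 9: 1; order 12: 4; order 18: 3; order 36: 1.
Total: 1 + 3 + 4 + 1 + 12 + 1 + 4 + 3 + 1 = 30.

30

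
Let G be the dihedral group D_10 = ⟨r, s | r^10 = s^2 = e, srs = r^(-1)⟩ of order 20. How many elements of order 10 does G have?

4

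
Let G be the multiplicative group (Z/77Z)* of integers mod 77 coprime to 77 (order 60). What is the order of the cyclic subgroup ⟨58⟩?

15

Compute successive powers of 58 mod 77: 58, 53, 71, 37, 67, 36, 9, 60, …; 58^15 ≡ 1 (mod 77).
So |⟨58⟩| = 15.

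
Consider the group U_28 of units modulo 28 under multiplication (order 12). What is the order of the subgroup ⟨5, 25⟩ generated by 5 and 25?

|⟨5⟩| = 6 and |⟨25⟩| = 3, so |H| is a multiple of lcm(6, 3) = 6 and divides |G| = 12.
Closing under the operation: H = {1, 5, 9, 13, 17, 25}, so |H| = 6.

6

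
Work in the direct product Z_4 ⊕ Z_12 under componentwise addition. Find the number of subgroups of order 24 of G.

|G| = 48 and 24 | 48, so subgroups of order 24 are possible by Lagrange.
The subgroups of order 24 are: {(0,0), (0,1), (0,2), (0,3), (0,4), (0,5), (0,6), (0,7), (0,8), (0,9), (0,10), (0,11), (2,0), (2,1), (2,2), (2,3), (2,4), (2,5), (2,6), (2,7), (2,8), (2,9), (2,10), (2,11)}; {(0,0), (0,2), (0,4), (0,6), (0,8), (0,10), (1,0), (1,2), (1,4), (1,6), (1,8), (1,10), (2,0), (2,2), (2,4), (2,6), (2,8), (2,10), (3,0), (3,2), (3,4), (3,6), (3,8), (3,10)}; {(0,0), (0,2), (0,4), (0,6), (0,8), (0,10), (1,1), (1,3), (1,5), (1,7), (1,9), (1,11), (2,0), (2,2), (2,4), (2,6), (2,8), (2,10), (3,1), (3,3), (3,5), (3,7), (3,9), (3,11)}.
So G has 3 subgroups of order 24.

3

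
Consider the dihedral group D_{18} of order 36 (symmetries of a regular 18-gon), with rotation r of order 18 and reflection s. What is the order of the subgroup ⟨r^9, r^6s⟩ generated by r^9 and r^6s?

|⟨r^9⟩| = 2 and |⟨r^6s⟩| = 2, so |H| is a multiple of lcm(2, 2) = 2 and divides |G| = 36.
Closing under the operation: H = {e, r^9, r^6s, r^15s}, so |H| = 4.

4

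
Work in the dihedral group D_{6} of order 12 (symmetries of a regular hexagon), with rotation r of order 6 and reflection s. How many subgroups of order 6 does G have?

|G| = 12 and 6 | 12, so subgroups of order 6 are possible by Lagrange.
The subgroups of order 6 are: {e, r, r^2, r^3, r^4, r^5}; {e, r^2, r^4, s, r^2s, r^4s}; {e, r^2, r^4, rs, r^3s, r^5s}.
So G has 3 subgroups of order 6.

3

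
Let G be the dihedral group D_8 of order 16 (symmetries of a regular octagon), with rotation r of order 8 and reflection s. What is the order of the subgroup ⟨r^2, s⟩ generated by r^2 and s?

8

|⟨r^2⟩| = 4 and |⟨s⟩| = 2, so |H| is a multiple of lcm(4, 2) = 4 and divides |G| = 16.
Closing under the operation: H = {e, r^2, r^4, r^6, s, r^2s, r^4s, r^6s}, so |H| = 8.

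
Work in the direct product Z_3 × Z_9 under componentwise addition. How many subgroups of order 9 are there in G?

4

|G| = 27 and 9 | 27, so subgroups of order 9 are possible by Lagrange.
The subgroups of order 9 are: {(0,0), (0,1), (0,2), (0,3), (0,4), (0,5), (0,6), (0,7), (0,8)}; {(0,0), (0,3), (0,6), (1,0), (1,3), (1,6), (2,0), (2,3), (2,6)}; {(0,0), (0,3), (0,6), (1,1), (1,4), (1,7), (2,2), (2,5), (2,8)}; {(0,0), (0,3), (0,6), (1,2), (1,5), (1,8), (2,1), (2,4), (2,7)}.
So G has 4 subgroups of order 9.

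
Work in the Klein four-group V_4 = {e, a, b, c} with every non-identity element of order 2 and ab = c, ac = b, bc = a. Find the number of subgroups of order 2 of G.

3

|G| = 4 and 2 | 4, so subgroups of order 2 are possible by Lagrange.
The subgroups of order 2 are: {e, a}; {e, b}; {e, c}.
So G has 3 subgroups of order 2.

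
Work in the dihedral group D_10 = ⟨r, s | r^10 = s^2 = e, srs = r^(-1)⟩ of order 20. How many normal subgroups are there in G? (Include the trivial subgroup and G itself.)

G has 22 subgroups. Checking conjugation-invariance by order — order 1: 1/1 normal; order 2: 1/11 normal; order 4: 0/5 normal; order 5: 1/1 normal; order 10: 3/3 normal; order 20: 1/1 normal.
Total normal subgroups: 7.

7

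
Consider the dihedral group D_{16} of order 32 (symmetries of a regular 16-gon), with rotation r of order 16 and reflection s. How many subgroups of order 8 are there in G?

5

|G| = 32 and 8 | 32, so subgroups of order 8 are possible by Lagrange.
The subgroups of order 8 are: {e, r^2, r^4, r^6, r^8, r^10, r^12, r^14}; {e, r^4, r^8, r^12, r^2s, r^6s, r^10s, r^14s}; {e, r^4, r^8, r^12, r^3s, r^7s, r^11s, r^15s}; {e, r^4, r^8, r^12, s, r^4s, r^8s, r^12s}; … (5 in all).
So G has 5 subgroups of order 8.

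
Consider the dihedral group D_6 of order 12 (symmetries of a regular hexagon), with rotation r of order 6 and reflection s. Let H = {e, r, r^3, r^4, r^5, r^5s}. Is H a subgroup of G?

No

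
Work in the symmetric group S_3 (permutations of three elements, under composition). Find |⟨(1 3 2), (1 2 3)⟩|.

|⟨(1 3 2)⟩| = 3 and |⟨(1 2 3)⟩| = 3, so |H| is a multiple of lcm(3, 3) = 3 and divides |G| = 6.
Closing under the operation: H = {e, (1 2 3), (1 3 2)}, so |H| = 3.

3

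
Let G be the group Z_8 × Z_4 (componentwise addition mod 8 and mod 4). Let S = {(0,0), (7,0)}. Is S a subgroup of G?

No

(7,0) ∈ S but its inverse (1,0) ∉ S, so S is not a subgroup.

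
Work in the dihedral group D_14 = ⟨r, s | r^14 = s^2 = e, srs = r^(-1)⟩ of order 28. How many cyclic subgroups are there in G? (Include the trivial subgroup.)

18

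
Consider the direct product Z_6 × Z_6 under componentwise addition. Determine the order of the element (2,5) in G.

The order of (2,5) in Z_6 × Z_6 is lcm(ord(2) in Z_6, ord(5) in Z_6).
ord(2) = 3 and ord(5) = 6, so |⟨(2,5)⟩| = lcm(3, 6) = 6.

6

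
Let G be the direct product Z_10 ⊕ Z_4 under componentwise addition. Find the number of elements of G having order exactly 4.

4

An element (a,b) has order lcm(ord(a), ord(b)); count pairs with lcm equal to 4.
Enumerating gives 4 such elements.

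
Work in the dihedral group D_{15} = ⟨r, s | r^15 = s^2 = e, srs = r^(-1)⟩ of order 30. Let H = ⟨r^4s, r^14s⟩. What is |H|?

6

|⟨r^4s⟩| = 2 and |⟨r^14s⟩| = 2, so |H| is a multiple of lcm(2, 2) = 2 and divides |G| = 30.
Closing under the operation: H = {e, r^5, r^10, r^4s, r^9s, r^14s}, so |H| = 6.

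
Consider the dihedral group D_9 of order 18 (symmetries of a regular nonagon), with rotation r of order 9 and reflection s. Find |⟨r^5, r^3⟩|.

9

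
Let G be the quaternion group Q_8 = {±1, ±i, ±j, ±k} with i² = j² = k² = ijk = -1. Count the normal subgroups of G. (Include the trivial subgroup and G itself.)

6

G has 6 subgroups. Checking conjugation-invariance by order — order 1: 1/1 normal; order 2: 1/1 normal; order 4: 3/3 normal; order 8: 1/1 normal.
Total normal subgroups: 6.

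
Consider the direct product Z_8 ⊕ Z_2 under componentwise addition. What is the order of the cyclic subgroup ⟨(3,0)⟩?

8

The order of (3,0) in Z_8 × Z_2 is lcm(ord(3) in Z_8, ord(0) in Z_2).
ord(3) = 8 and ord(0) = 1, so |⟨(3,0)⟩| = lcm(8, 1) = 8.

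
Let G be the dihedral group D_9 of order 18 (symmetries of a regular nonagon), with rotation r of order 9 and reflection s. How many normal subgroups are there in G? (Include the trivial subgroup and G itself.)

G has 16 subgroups. Checking conjugation-invariance by order — order 1: 1/1 normal; order 2: 0/9 normal; order 3: 1/1 normal; order 6: 0/3 normal; order 9: 1/1 normal; order 18: 1/1 normal.
Total normal subgroups: 4.

4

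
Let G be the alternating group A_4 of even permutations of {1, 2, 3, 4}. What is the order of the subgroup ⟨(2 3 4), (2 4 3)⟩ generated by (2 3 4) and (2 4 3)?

3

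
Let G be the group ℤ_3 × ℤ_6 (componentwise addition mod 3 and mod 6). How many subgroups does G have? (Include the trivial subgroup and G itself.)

12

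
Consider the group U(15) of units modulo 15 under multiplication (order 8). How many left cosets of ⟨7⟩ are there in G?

|⟨7⟩| = 4 and |G| = 8.
By Lagrange, [G : H] = |G|/|H| = 8/4 = 2.

2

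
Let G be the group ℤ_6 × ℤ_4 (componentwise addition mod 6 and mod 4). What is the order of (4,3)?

12

The order of (4,3) in Z_6 × Z_4 is lcm(ord(4) in Z_6, ord(3) in Z_4).
ord(4) = 3 and ord(3) = 4, so |⟨(4,3)⟩| = lcm(3, 4) = 12.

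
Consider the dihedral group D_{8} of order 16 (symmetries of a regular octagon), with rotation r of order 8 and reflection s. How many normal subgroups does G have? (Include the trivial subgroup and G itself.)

7

G has 19 subgroups. Checking conjugation-invariance by order — order 1: 1/1 normal; order 2: 1/9 normal; order 4: 1/5 normal; order 8: 3/3 normal; order 16: 1/1 normal.
Total normal subgroups: 7.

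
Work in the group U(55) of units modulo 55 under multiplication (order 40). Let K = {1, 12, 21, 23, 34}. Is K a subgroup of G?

Closure fails: 34 · 21 = 54 ∉ K. So K is not a subgroup.

No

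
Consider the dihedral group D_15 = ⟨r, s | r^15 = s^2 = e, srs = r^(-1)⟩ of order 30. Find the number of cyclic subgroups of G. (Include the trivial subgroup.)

Each element a generates a cyclic subgroup ⟨a⟩; distinct elements may generate the same one (a cyclic group of order d has φ(d) generators).
Cyclic subgroups by order — order 1: 1; order 2: 15; order 3: 1; order 5: 1; order 15: 1.
Total: 19.

19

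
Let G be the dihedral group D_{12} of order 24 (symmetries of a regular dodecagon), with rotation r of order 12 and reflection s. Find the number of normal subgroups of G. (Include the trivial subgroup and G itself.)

9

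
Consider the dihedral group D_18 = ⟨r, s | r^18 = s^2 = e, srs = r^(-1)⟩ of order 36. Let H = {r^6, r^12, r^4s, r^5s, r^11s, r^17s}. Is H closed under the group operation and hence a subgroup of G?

No

The identity e ∉ H, so H is not a subgroup.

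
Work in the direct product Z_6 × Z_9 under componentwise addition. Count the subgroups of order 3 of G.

|G| = 54 and 3 | 54, so subgroups of order 3 are possible by Lagrange.
The subgroups of order 3 are: {(0,0), (0,3), (0,6)}; {(0,0), (2,0), (4,0)}; {(0,0), (2,3), (4,6)}; {(0,0), (2,6), (4,3)}.
So G has 4 subgroups of order 3.

4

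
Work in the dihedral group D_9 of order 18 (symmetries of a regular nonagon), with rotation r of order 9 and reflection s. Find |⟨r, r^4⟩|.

9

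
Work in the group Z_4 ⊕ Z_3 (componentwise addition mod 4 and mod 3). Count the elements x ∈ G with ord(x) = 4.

An element (a,b) has order lcm(ord(a), ord(b)); count pairs with lcm equal to 4.
Enumerating gives 2 such elements.

2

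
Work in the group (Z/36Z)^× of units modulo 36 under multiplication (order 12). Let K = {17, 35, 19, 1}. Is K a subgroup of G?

|K| = 4 divides |G| = 12, consistent with Lagrange.
K contains the identity, every element's inverse is in K, and K is closed under ·: it is a subgroup.

Yes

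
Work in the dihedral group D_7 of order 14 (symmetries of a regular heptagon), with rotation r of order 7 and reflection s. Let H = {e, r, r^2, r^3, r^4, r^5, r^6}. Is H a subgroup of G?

Yes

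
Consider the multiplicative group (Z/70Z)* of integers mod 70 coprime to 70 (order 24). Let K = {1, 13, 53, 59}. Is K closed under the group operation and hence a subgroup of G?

53 ∈ K but its inverse 37 ∉ K, so K is not a subgroup.

No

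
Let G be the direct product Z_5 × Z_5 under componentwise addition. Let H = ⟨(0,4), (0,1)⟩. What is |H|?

|⟨(0,4)⟩| = 5 and |⟨(0,1)⟩| = 5, so |H| is a multiple of lcm(5, 5) = 5 and divides |G| = 25.
Closing under the operation: H = {(0,0), (0,1), (0,2), (0,3), (0,4)}, so |H| = 5.

5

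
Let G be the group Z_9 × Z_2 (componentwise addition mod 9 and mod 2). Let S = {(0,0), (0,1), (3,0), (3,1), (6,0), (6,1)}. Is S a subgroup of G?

|S| = 6 divides |G| = 18, consistent with Lagrange.
S contains the identity, every element's inverse is in S, and S is closed under +: it is a subgroup.
In fact S = ⟨(3,1)⟩.

Yes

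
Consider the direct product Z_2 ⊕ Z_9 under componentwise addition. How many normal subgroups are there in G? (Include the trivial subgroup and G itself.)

G is abelian, so every subgroup is normal.
G has 6 subgroups in total, hence 6 normal subgroups.

6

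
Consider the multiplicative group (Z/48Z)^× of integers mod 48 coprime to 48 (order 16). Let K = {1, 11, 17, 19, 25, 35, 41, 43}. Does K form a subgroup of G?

|K| = 8 divides |G| = 16, consistent with Lagrange.
K contains the identity, every element's inverse is in K, and K is closed under ·: it is a subgroup.

Yes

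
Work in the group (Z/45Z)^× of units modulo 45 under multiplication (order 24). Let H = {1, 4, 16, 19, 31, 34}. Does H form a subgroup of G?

|H| = 6 divides |G| = 24, consistent with Lagrange.
H contains the identity, every element's inverse is in H, and H is closed under ·: it is a subgroup.
In fact H = ⟨34⟩.

Yes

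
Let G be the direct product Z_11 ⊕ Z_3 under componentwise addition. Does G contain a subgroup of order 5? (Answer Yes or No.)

No

5 does not divide |G| = 33, so by Lagrange no subgroup of order 5 exists.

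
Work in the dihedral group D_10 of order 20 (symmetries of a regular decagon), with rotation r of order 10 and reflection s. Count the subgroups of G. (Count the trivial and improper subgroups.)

|G| = 20, so by Lagrange every subgroup order divides 20. Divisors: 1, 2, 4, 5, 10, 20.
Subgroups by order — order 1: 1; order 2: 11; order 4: 5; order 5: 1; order 10: 3; order 20: 1.
Total: 1 + 11 + 5 + 1 + 3 + 1 = 22.

22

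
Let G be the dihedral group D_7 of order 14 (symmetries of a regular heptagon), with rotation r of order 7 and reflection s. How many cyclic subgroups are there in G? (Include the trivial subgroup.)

A cyclic subgroup of order d is generated by each of its φ(d) elements of order d, so the cyclic subgroups of order d number (#elements of order d)/φ(d).
Cyclic subgroups by order — order 1: 1; order 2: 7; order 7: 1.
Total: 9.

9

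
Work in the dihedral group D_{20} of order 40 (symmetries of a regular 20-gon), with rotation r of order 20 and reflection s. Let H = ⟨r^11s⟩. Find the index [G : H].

20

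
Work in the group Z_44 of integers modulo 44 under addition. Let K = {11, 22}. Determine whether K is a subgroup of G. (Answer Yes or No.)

The identity 0 ∉ K, so K is not a subgroup.

No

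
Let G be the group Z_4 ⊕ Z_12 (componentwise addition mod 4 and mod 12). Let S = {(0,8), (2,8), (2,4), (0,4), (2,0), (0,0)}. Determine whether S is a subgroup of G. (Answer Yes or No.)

|S| = 6 divides |G| = 48, consistent with Lagrange.
S contains the identity, every element's inverse is in S, and S is closed under +: it is a subgroup.
In fact S = ⟨(2,4)⟩.

Yes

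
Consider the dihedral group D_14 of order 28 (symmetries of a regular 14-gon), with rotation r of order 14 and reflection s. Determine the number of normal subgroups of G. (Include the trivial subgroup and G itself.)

G has 28 subgroups. Checking conjugation-invariance by order — order 1: 1/1 normal; order 2: 1/15 normal; order 4: 0/7 normal; order 7: 1/1 normal; order 14: 3/3 normal; order 28: 1/1 normal.
Total normal subgroups: 7.

7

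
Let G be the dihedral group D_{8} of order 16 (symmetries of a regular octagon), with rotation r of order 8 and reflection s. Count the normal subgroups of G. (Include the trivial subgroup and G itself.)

7

G has 19 subgroups. Checking conjugation-invariance by order — order 1: 1/1 normal; order 2: 1/9 normal; order 4: 1/5 normal; order 8: 3/3 normal; order 16: 1/1 normal.
Total normal subgroups: 7.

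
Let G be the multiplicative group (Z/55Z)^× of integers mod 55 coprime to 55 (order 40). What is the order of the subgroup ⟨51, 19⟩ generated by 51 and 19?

20

|⟨51⟩| = 10 and |⟨19⟩| = 10, so |H| is a multiple of lcm(10, 10) = 10 and divides |G| = 40.
Closing under the operation: H = {1, 4, 6, 9, 14, 16, 19, 21, 24, 26, 29, 31, 34, 36, 39, 41, 46, 49, 51, 54}, so |H| = 20.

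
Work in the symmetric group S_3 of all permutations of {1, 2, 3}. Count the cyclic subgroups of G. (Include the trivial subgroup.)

Each element a generates a cyclic subgroup ⟨a⟩; distinct elements may generate the same one (a cyclic group of order d has φ(d) generators).
Cyclic subgroups by order — order 1: 1; order 2: 3; order 3: 1.
Total: 5.

5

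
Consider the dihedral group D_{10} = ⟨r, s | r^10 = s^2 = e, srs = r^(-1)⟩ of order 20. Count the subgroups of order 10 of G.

3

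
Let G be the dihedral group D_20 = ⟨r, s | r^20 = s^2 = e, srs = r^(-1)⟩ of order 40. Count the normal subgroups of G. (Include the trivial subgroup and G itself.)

9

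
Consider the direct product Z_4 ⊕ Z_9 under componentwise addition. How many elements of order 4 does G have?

2

An element (a,b) has order lcm(ord(a), ord(b)); count pairs with lcm equal to 4.
Enumerating gives 2 such elements.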